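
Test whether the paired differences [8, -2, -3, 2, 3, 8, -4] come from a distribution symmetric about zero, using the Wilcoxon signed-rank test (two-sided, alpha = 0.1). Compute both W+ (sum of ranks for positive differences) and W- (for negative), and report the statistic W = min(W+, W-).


Step 1: Drop any zero differences (none here) and take |d_i|.
|d| = [8, 2, 3, 2, 3, 8, 4]
Step 2: Midrank |d_i| (ties get averaged ranks).
ranks: |8|->6.5, |2|->1.5, |3|->3.5, |2|->1.5, |3|->3.5, |8|->6.5, |4|->5
Step 3: Attach original signs; sum ranks with positive sign and with negative sign.
W+ = 6.5 + 1.5 + 3.5 + 6.5 = 18
W- = 1.5 + 3.5 + 5 = 10
(Check: W+ + W- = 28 should equal n(n+1)/2 = 28.)
Step 4: Test statistic W = min(W+, W-) = 10.
Step 5: Ties in |d|, so use the tie-corrected normal approximation.
        E[W] = n(n+1)/4 = 7*8/4 = 14.
        Tie groups: |d|=2 (t=2), |d|=3 (t=2), |d|=8 (t=2); sum(t^3 - t) = 18.
        Var[W] = n(n+1)(2n+1)/24 - sum(t^3-t)/48 = 840/24 - 18/48 = 34.625.
        z = (W - E[W]) / sqrt(Var[W]) = (10 - 14) / 5.8843 = -0.6798.
        Two-sided p = 2*Phi(z) = 0.496647.
Step 6: alpha = 0.1. fail to reject H0.

W+ = 18, W- = 10, W = min = 10, p = 0.496647, fail to reject H0.


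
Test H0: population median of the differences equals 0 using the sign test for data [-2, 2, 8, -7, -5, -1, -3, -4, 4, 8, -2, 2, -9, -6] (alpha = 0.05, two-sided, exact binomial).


Step 1: Discard zero differences. Original n = 14; n_eff = number of nonzero differences = 14.
Nonzero differences (with sign): -2, +2, +8, -7, -5, -1, -3, -4, +4, +8, -2, +2, -9, -6
Step 2: Count signs: positive = 5, negative = 9.
Step 3: Under H0: P(positive) = 0.5, so the number of positives S ~ Bin(14, 0.5).
Step 4: Two-sided exact p-value = sum of Bin(14,0.5) probabilities at or below the observed probability = 0.423950.
Step 5: alpha = 0.05. fail to reject H0.

n_eff = 14, pos = 5, neg = 9, p = 0.423950, fail to reject H0.


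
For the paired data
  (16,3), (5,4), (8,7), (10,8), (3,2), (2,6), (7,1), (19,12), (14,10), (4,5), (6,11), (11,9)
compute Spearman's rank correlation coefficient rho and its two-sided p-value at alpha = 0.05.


Step 1: Rank x and y separately (midranks; no ties here).
rank(x): 16->11, 5->4, 8->7, 10->8, 3->2, 2->1, 7->6, 19->12, 14->10, 4->3, 6->5, 11->9
rank(y): 3->3, 4->4, 7->7, 8->8, 2->2, 6->6, 1->1, 12->12, 10->10, 5->5, 11->11, 9->9
Step 2: d_i = R_x(i) - R_y(i); compute d_i^2.
  (11-3)^2=64, (4-4)^2=0, (7-7)^2=0, (8-8)^2=0, (2-2)^2=0, (1-6)^2=25, (6-1)^2=25, (12-12)^2=0, (10-10)^2=0, (3-5)^2=4, (5-11)^2=36, (9-9)^2=0
sum(d^2) = 154.
Step 3: rho = 1 - 6*154 / (12*(12^2 - 1)) = 1 - 924/1716 = 0.461538.
Step 4: Under H0, t = rho * sqrt((n-2)/(1-rho^2)) = 1.6452 ~ t(10).
Step 5: Two-sided p-value from the t-distribution with 10 df = 0.130948.
Step 6: alpha = 0.05. fail to reject H0.

rho = 0.4615, p = 0.130948, fail to reject H0 at alpha = 0.05.


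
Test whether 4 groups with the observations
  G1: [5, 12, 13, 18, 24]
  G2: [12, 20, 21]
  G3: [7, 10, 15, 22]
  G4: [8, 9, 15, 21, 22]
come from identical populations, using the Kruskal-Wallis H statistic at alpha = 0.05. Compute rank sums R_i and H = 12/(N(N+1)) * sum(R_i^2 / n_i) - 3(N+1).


Step 1: Combine all N = 17 observations and assign midranks.
sorted (value, group, rank): (5,G1,1), (7,G3,2), (8,G4,3), (9,G4,4), (10,G3,5), (12,G1,6.5), (12,G2,6.5), (13,G1,8), (15,G3,9.5), (15,G4,9.5), (18,G1,11), (20,G2,12), (21,G2,13.5), (21,G4,13.5), (22,G3,15.5), (22,G4,15.5), (24,G1,17)
Step 2: Sum ranks within each group.
R_1 = 43.5 (n_1 = 5)
R_2 = 32 (n_2 = 3)
R_3 = 32 (n_3 = 4)
R_4 = 45.5 (n_4 = 5)
Step 3: H = 12/(N(N+1)) * sum(R_i^2/n_i) - 3(N+1)
     = 12/(17*18) * (43.5^2/5 + 32^2/3 + 32^2/4 + 45.5^2/5) - 3*18
     = 0.039216 * 1389.83 - 54
     = 0.503268.
Step 4: Ties present; correction factor C = 1 - 24/(17^3 - 17) = 0.995098. Corrected H = 0.503268 / 0.995098 = 0.505747.
Step 5: Under H0, H ~ chi^2(3); p-value = 0.917627.
Step 6: alpha = 0.05. fail to reject H0.

H = 0.5057, df = 3, p = 0.917627, fail to reject H0.


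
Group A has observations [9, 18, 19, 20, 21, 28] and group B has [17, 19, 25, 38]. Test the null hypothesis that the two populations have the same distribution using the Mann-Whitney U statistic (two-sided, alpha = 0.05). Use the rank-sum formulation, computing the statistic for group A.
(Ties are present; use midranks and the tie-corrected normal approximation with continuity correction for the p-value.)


Step 1: Combine and sort all 10 observations; assign midranks.
sorted (value, group): (9,X), (17,Y), (18,X), (19,X), (19,Y), (20,X), (21,X), (25,Y), (28,X), (38,Y)
ranks: 9->1, 17->2, 18->3, 19->4.5, 19->4.5, 20->6, 21->7, 25->8, 28->9, 38->10
Step 2: Rank sum for X: R1 = 1 + 3 + 4.5 + 6 + 7 + 9 = 30.5.
Step 3: U_X = R1 - n1(n1+1)/2 = 30.5 - 6*7/2 = 30.5 - 21 = 9.5.
       U_Y = n1*n2 - U_X = 24 - 9.5 = 14.5.
Step 4: Ties are present, so use the tie-corrected normal approximation (with continuity correction) for the p-value.
Step 5: p-value = 0.668870; compare to alpha = 0.05. fail to reject H0.

U_X = 9.5, p = 0.668870, fail to reject H0 at alpha = 0.05.


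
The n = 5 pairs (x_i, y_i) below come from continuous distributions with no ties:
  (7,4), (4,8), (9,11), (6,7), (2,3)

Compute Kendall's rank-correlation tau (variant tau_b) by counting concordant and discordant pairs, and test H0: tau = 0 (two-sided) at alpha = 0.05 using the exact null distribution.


Step 1: Enumerate the 10 unordered pairs (i,j) with i<j and classify each by sign(x_j-x_i) * sign(y_j-y_i).
  (1,2):dx=-3,dy=+4->D; (1,3):dx=+2,dy=+7->C; (1,4):dx=-1,dy=+3->D; (1,5):dx=-5,dy=-1->C
  (2,3):dx=+5,dy=+3->C; (2,4):dx=+2,dy=-1->D; (2,5):dx=-2,dy=-5->C; (3,4):dx=-3,dy=-4->C
  (3,5):dx=-7,dy=-8->C; (4,5):dx=-4,dy=-4->C
Step 2: C = 7, D = 3, total pairs = 10.
Step 3: tau = (C - D)/(n(n-1)/2) = (7 - 3)/10 = 0.400000.
Step 4: Exact two-sided p-value (enumerate n! = 120 permutations of y under H0): p = 0.483333.
Step 5: alpha = 0.05. fail to reject H0.

tau_b = 0.4000 (C=7, D=3), p = 0.483333, fail to reject H0.


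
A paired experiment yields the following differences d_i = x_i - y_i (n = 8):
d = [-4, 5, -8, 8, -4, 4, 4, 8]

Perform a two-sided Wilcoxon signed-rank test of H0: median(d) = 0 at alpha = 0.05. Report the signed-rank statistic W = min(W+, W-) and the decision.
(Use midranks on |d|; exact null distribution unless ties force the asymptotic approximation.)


Step 1: Drop any zero differences (none here) and take |d_i|.
|d| = [4, 5, 8, 8, 4, 4, 4, 8]
Step 2: Midrank |d_i| (ties get averaged ranks).
ranks: |4|->2.5, |5|->5, |8|->7, |8|->7, |4|->2.5, |4|->2.5, |4|->2.5, |8|->7
Step 3: Attach original signs; sum ranks with positive sign and with negative sign.
W+ = 5 + 7 + 2.5 + 2.5 + 7 = 24
W- = 2.5 + 7 + 2.5 = 12
(Check: W+ + W- = 36 should equal n(n+1)/2 = 36.)
Step 4: Test statistic W = min(W+, W-) = 12.
Step 5: Ties in |d|, so use the tie-corrected normal approximation.
        E[W] = n(n+1)/4 = 8*9/4 = 18.
        Tie groups: |d|=4 (t=4), |d|=8 (t=3); sum(t^3 - t) = 84.
        Var[W] = n(n+1)(2n+1)/24 - sum(t^3-t)/48 = 1224/24 - 84/48 = 49.25.
        z = (W - E[W]) / sqrt(Var[W]) = (12 - 18) / 7.0178 = -0.8550.
        Two-sided p = 2*Phi(z) = 0.392571.
Step 6: alpha = 0.05. fail to reject H0.

W+ = 24, W- = 12, W = min = 12, p = 0.392571, fail to reject H0.


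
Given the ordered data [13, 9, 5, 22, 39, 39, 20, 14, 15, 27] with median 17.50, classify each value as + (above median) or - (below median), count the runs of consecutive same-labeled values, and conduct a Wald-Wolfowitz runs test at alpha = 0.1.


Step 1: Compute median = 17.50; label A = above, B = below.
Labels in order: BBBAAAABBA  (n_A = 5, n_B = 5)
Step 2: Count runs R = 4.
Step 3: Under H0 (random ordering), E[R] = 2*n_A*n_B/(n_A+n_B) + 1 = 2*5*5/10 + 1 = 6.0000.
        Var[R] = 2*n_A*n_B*(2*n_A*n_B - n_A - n_B) / ((n_A+n_B)^2 * (n_A+n_B-1)) = 2000/900 = 2.2222.
        SD[R] = 1.4907.
Step 4: Continuity-corrected z = (R + 0.5 - E[R]) / SD[R] = (4 + 0.5 - 6.0000) / 1.4907 = -1.0062.
Step 5: Two-sided p-value via normal approximation = 2*(1 - Phi(|z|)) = 0.314305.
Step 6: alpha = 0.1. fail to reject H0.

R = 4, z = -1.0062, p = 0.314305, fail to reject H0.


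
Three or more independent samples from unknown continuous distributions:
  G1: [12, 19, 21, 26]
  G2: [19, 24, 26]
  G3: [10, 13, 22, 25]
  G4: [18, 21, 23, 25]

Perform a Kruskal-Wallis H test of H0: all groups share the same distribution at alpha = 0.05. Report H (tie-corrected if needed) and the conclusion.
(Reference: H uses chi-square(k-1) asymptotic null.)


Step 1: Combine all N = 15 observations and assign midranks.
sorted (value, group, rank): (10,G3,1), (12,G1,2), (13,G3,3), (18,G4,4), (19,G1,5.5), (19,G2,5.5), (21,G1,7.5), (21,G4,7.5), (22,G3,9), (23,G4,10), (24,G2,11), (25,G3,12.5), (25,G4,12.5), (26,G1,14.5), (26,G2,14.5)
Step 2: Sum ranks within each group.
R_1 = 29.5 (n_1 = 4)
R_2 = 31 (n_2 = 3)
R_3 = 25.5 (n_3 = 4)
R_4 = 34 (n_4 = 4)
Step 3: H = 12/(N(N+1)) * sum(R_i^2/n_i) - 3(N+1)
     = 12/(15*16) * (29.5^2/4 + 31^2/3 + 25.5^2/4 + 34^2/4) - 3*16
     = 0.050000 * 989.458 - 48
     = 1.472917.
Step 4: Ties present; correction factor C = 1 - 24/(15^3 - 15) = 0.992857. Corrected H = 1.472917 / 0.992857 = 1.483513.
Step 5: Under H0, H ~ chi^2(3); p-value = 0.686081.
Step 6: alpha = 0.05. fail to reject H0.

H = 1.4835, df = 3, p = 0.686081, fail to reject H0.


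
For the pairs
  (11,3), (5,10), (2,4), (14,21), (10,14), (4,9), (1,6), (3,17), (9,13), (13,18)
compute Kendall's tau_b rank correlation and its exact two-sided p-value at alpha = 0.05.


Step 1: Enumerate the 45 unordered pairs (i,j) with i<j and classify each by sign(x_j-x_i) * sign(y_j-y_i).
  (1,2):dx=-6,dy=+7->D; (1,3):dx=-9,dy=+1->D; (1,4):dx=+3,dy=+18->C; (1,5):dx=-1,dy=+11->D
  (1,6):dx=-7,dy=+6->D; (1,7):dx=-10,dy=+3->D; (1,8):dx=-8,dy=+14->D; (1,9):dx=-2,dy=+10->D
  (1,10):dx=+2,dy=+15->C; (2,3):dx=-3,dy=-6->C; (2,4):dx=+9,dy=+11->C; (2,5):dx=+5,dy=+4->C
  (2,6):dx=-1,dy=-1->C; (2,7):dx=-4,dy=-4->C; (2,8):dx=-2,dy=+7->D; (2,9):dx=+4,dy=+3->C
  (2,10):dx=+8,dy=+8->C; (3,4):dx=+12,dy=+17->C; (3,5):dx=+8,dy=+10->C; (3,6):dx=+2,dy=+5->C
  (3,7):dx=-1,dy=+2->D; (3,8):dx=+1,dy=+13->C; (3,9):dx=+7,dy=+9->C; (3,10):dx=+11,dy=+14->C
  (4,5):dx=-4,dy=-7->C; (4,6):dx=-10,dy=-12->C; (4,7):dx=-13,dy=-15->C; (4,8):dx=-11,dy=-4->C
  (4,9):dx=-5,dy=-8->C; (4,10):dx=-1,dy=-3->C; (5,6):dx=-6,dy=-5->C; (5,7):dx=-9,dy=-8->C
  (5,8):dx=-7,dy=+3->D; (5,9):dx=-1,dy=-1->C; (5,10):dx=+3,dy=+4->C; (6,7):dx=-3,dy=-3->C
  (6,8):dx=-1,dy=+8->D; (6,9):dx=+5,dy=+4->C; (6,10):dx=+9,dy=+9->C; (7,8):dx=+2,dy=+11->C
  (7,9):dx=+8,dy=+7->C; (7,10):dx=+12,dy=+12->C; (8,9):dx=+6,dy=-4->D; (8,10):dx=+10,dy=+1->C
  (9,10):dx=+4,dy=+5->C
Step 2: C = 33, D = 12, total pairs = 45.
Step 3: tau = (C - D)/(n(n-1)/2) = (33 - 12)/45 = 0.466667.
Step 4: Exact two-sided p-value (enumerate n! = 3628800 permutations of y under H0): p = 0.072550.
Step 5: alpha = 0.05. fail to reject H0.

tau_b = 0.4667 (C=33, D=12), p = 0.072550, fail to reject H0.


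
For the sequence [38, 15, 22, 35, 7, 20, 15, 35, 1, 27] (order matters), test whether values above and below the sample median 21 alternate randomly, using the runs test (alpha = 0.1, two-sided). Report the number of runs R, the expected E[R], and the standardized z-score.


Step 1: Compute median = 21; label A = above, B = below.
Labels in order: ABAABBBABA  (n_A = 5, n_B = 5)
Step 2: Count runs R = 7.
Step 3: Under H0 (random ordering), E[R] = 2*n_A*n_B/(n_A+n_B) + 1 = 2*5*5/10 + 1 = 6.0000.
        Var[R] = 2*n_A*n_B*(2*n_A*n_B - n_A - n_B) / ((n_A+n_B)^2 * (n_A+n_B-1)) = 2000/900 = 2.2222.
        SD[R] = 1.4907.
Step 4: Continuity-corrected z = (R - 0.5 - E[R]) / SD[R] = (7 - 0.5 - 6.0000) / 1.4907 = 0.3354.
Step 5: Two-sided p-value via normal approximation = 2*(1 - Phi(|z|)) = 0.737316.
Step 6: alpha = 0.1. fail to reject H0.

R = 7, z = 0.3354, p = 0.737316, fail to reject H0.


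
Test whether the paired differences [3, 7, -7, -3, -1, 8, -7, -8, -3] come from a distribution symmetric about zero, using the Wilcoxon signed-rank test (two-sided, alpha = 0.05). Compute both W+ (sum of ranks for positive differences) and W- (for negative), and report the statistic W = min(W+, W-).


Step 1: Drop any zero differences (none here) and take |d_i|.
|d| = [3, 7, 7, 3, 1, 8, 7, 8, 3]
Step 2: Midrank |d_i| (ties get averaged ranks).
ranks: |3|->3, |7|->6, |7|->6, |3|->3, |1|->1, |8|->8.5, |7|->6, |8|->8.5, |3|->3
Step 3: Attach original signs; sum ranks with positive sign and with negative sign.
W+ = 3 + 6 + 8.5 = 17.5
W- = 6 + 3 + 1 + 6 + 8.5 + 3 = 27.5
(Check: W+ + W- = 45 should equal n(n+1)/2 = 45.)
Step 4: Test statistic W = min(W+, W-) = 17.5.
Step 5: Ties in |d|, so use the tie-corrected normal approximation.
        E[W] = n(n+1)/4 = 9*10/4 = 22.5.
        Tie groups: |d|=3 (t=3), |d|=7 (t=3), |d|=8 (t=2); sum(t^3 - t) = 54.
        Var[W] = n(n+1)(2n+1)/24 - sum(t^3-t)/48 = 1710/24 - 54/48 = 70.125.
        z = (W - E[W]) / sqrt(Var[W]) = (17.5 - 22.5) / 8.3741 = -0.5971.
        Two-sided p = 2*Phi(z) = 0.550453.
Step 6: alpha = 0.05. fail to reject H0.

W+ = 17.5, W- = 27.5, W = min = 17.5, p = 0.550453, fail to reject H0.


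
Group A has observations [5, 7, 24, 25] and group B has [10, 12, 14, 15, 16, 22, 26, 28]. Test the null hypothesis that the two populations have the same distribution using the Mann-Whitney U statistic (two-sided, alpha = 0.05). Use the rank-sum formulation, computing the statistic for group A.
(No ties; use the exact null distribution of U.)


Step 1: Combine and sort all 12 observations; assign midranks.
sorted (value, group): (5,X), (7,X), (10,Y), (12,Y), (14,Y), (15,Y), (16,Y), (22,Y), (24,X), (25,X), (26,Y), (28,Y)
ranks: 5->1, 7->2, 10->3, 12->4, 14->5, 15->6, 16->7, 22->8, 24->9, 25->10, 26->11, 28->12
Step 2: Rank sum for X: R1 = 1 + 2 + 9 + 10 = 22.
Step 3: U_X = R1 - n1(n1+1)/2 = 22 - 4*5/2 = 22 - 10 = 12.
       U_Y = n1*n2 - U_X = 32 - 12 = 20.
Step 4: No ties, so the exact null distribution of U (based on enumerating the C(12,4) = 495 equally likely rank assignments) gives the two-sided p-value.
Step 5: p-value = 0.569697; compare to alpha = 0.05. fail to reject H0.

U_X = 12, p = 0.569697, fail to reject H0 at alpha = 0.05.


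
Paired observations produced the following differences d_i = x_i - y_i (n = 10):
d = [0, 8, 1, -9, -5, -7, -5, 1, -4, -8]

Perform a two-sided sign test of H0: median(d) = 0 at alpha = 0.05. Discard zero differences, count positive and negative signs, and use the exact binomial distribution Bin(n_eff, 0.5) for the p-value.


Step 1: Discard zero differences. Original n = 10; n_eff = number of nonzero differences = 9.
Nonzero differences (with sign): +8, +1, -9, -5, -7, -5, +1, -4, -8
Step 2: Count signs: positive = 3, negative = 6.
Step 3: Under H0: P(positive) = 0.5, so the number of positives S ~ Bin(9, 0.5).
Step 4: Two-sided exact p-value = sum of Bin(9,0.5) probabilities at or below the observed probability = 0.507812.
Step 5: alpha = 0.05. fail to reject H0.

n_eff = 9, pos = 3, neg = 6, p = 0.507812, fail to reject H0.


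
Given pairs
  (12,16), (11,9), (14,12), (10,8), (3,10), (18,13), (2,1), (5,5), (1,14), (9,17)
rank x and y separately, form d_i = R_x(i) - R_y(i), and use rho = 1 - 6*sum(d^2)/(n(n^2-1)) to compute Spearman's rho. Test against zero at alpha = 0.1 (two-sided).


Step 1: Rank x and y separately (midranks; no ties here).
rank(x): 12->8, 11->7, 14->9, 10->6, 3->3, 18->10, 2->2, 5->4, 1->1, 9->5
rank(y): 16->9, 9->4, 12->6, 8->3, 10->5, 13->7, 1->1, 5->2, 14->8, 17->10
Step 2: d_i = R_x(i) - R_y(i); compute d_i^2.
  (8-9)^2=1, (7-4)^2=9, (9-6)^2=9, (6-3)^2=9, (3-5)^2=4, (10-7)^2=9, (2-1)^2=1, (4-2)^2=4, (1-8)^2=49, (5-10)^2=25
sum(d^2) = 120.
Step 3: rho = 1 - 6*120 / (10*(10^2 - 1)) = 1 - 720/990 = 0.272727.
Step 4: Under H0, t = rho * sqrt((n-2)/(1-rho^2)) = 0.8018 ~ t(8).
Step 5: Two-sided p-value from the t-distribution with 8 df = 0.445838.
Step 6: alpha = 0.1. fail to reject H0.

rho = 0.2727, p = 0.445838, fail to reject H0 at alpha = 0.1.


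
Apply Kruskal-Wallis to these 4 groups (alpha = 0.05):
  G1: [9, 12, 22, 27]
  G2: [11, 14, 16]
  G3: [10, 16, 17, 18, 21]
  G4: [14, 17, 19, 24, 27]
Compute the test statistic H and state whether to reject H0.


Step 1: Combine all N = 17 observations and assign midranks.
sorted (value, group, rank): (9,G1,1), (10,G3,2), (11,G2,3), (12,G1,4), (14,G2,5.5), (14,G4,5.5), (16,G2,7.5), (16,G3,7.5), (17,G3,9.5), (17,G4,9.5), (18,G3,11), (19,G4,12), (21,G3,13), (22,G1,14), (24,G4,15), (27,G1,16.5), (27,G4,16.5)
Step 2: Sum ranks within each group.
R_1 = 35.5 (n_1 = 4)
R_2 = 16 (n_2 = 3)
R_3 = 43 (n_3 = 5)
R_4 = 58.5 (n_4 = 5)
Step 3: H = 12/(N(N+1)) * sum(R_i^2/n_i) - 3(N+1)
     = 12/(17*18) * (35.5^2/4 + 16^2/3 + 43^2/5 + 58.5^2/5) - 3*18
     = 0.039216 * 1454.65 - 54
     = 3.044935.
Step 4: Ties present; correction factor C = 1 - 24/(17^3 - 17) = 0.995098. Corrected H = 3.044935 / 0.995098 = 3.059934.
Step 5: Under H0, H ~ chi^2(3); p-value = 0.382476.
Step 6: alpha = 0.05. fail to reject H0.

H = 3.0599, df = 3, p = 0.382476, fail to reject H0.


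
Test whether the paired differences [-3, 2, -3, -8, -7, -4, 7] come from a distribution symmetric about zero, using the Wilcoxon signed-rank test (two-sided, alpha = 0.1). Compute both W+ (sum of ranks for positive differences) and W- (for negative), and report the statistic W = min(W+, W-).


Step 1: Drop any zero differences (none here) and take |d_i|.
|d| = [3, 2, 3, 8, 7, 4, 7]
Step 2: Midrank |d_i| (ties get averaged ranks).
ranks: |3|->2.5, |2|->1, |3|->2.5, |8|->7, |7|->5.5, |4|->4, |7|->5.5
Step 3: Attach original signs; sum ranks with positive sign and with negative sign.
W+ = 1 + 5.5 = 6.5
W- = 2.5 + 2.5 + 7 + 5.5 + 4 = 21.5
(Check: W+ + W- = 28 should equal n(n+1)/2 = 28.)
Step 4: Test statistic W = min(W+, W-) = 6.5.
Step 5: Ties in |d|, so use the tie-corrected normal approximation.
        E[W] = n(n+1)/4 = 7*8/4 = 14.
        Tie groups: |d|=3 (t=2), |d|=7 (t=2); sum(t^3 - t) = 12.
        Var[W] = n(n+1)(2n+1)/24 - sum(t^3-t)/48 = 840/24 - 12/48 = 34.75.
        z = (W - E[W]) / sqrt(Var[W]) = (6.5 - 14) / 5.8949 = -1.2723.
        Two-sided p = 2*Phi(z) = 0.203272.
Step 6: alpha = 0.1. fail to reject H0.

W+ = 6.5, W- = 21.5, W = min = 6.5, p = 0.203272, fail to reject H0.


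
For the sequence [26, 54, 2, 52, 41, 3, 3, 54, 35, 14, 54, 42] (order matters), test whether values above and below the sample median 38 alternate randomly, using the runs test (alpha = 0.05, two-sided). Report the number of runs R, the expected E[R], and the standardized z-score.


Step 1: Compute median = 38; label A = above, B = below.
Labels in order: BABAABBABBAA  (n_A = 6, n_B = 6)
Step 2: Count runs R = 8.
Step 3: Under H0 (random ordering), E[R] = 2*n_A*n_B/(n_A+n_B) + 1 = 2*6*6/12 + 1 = 7.0000.
        Var[R] = 2*n_A*n_B*(2*n_A*n_B - n_A - n_B) / ((n_A+n_B)^2 * (n_A+n_B-1)) = 4320/1584 = 2.7273.
        SD[R] = 1.6514.
Step 4: Continuity-corrected z = (R - 0.5 - E[R]) / SD[R] = (8 - 0.5 - 7.0000) / 1.6514 = 0.3028.
Step 5: Two-sided p-value via normal approximation = 2*(1 - Phi(|z|)) = 0.762069.
Step 6: alpha = 0.05. fail to reject H0.

R = 8, z = 0.3028, p = 0.762069, fail to reject H0.


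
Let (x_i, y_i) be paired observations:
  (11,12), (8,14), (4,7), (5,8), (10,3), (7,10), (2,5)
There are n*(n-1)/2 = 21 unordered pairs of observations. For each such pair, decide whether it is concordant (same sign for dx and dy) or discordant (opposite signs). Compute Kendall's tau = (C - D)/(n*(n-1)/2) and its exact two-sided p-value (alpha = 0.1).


Step 1: Enumerate the 21 unordered pairs (i,j) with i<j and classify each by sign(x_j-x_i) * sign(y_j-y_i).
  (1,2):dx=-3,dy=+2->D; (1,3):dx=-7,dy=-5->C; (1,4):dx=-6,dy=-4->C; (1,5):dx=-1,dy=-9->C
  (1,6):dx=-4,dy=-2->C; (1,7):dx=-9,dy=-7->C; (2,3):dx=-4,dy=-7->C; (2,4):dx=-3,dy=-6->C
  (2,5):dx=+2,dy=-11->D; (2,6):dx=-1,dy=-4->C; (2,7):dx=-6,dy=-9->C; (3,4):dx=+1,dy=+1->C
  (3,5):dx=+6,dy=-4->D; (3,6):dx=+3,dy=+3->C; (3,7):dx=-2,dy=-2->C; (4,5):dx=+5,dy=-5->D
  (4,6):dx=+2,dy=+2->C; (4,7):dx=-3,dy=-3->C; (5,6):dx=-3,dy=+7->D; (5,7):dx=-8,dy=+2->D
  (6,7):dx=-5,dy=-5->C
Step 2: C = 15, D = 6, total pairs = 21.
Step 3: tau = (C - D)/(n(n-1)/2) = (15 - 6)/21 = 0.428571.
Step 4: Exact two-sided p-value (enumerate n! = 5040 permutations of y under H0): p = 0.238889.
Step 5: alpha = 0.1. fail to reject H0.

tau_b = 0.4286 (C=15, D=6), p = 0.238889, fail to reject H0.


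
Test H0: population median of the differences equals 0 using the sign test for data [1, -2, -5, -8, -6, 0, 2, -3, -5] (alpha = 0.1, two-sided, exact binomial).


Step 1: Discard zero differences. Original n = 9; n_eff = number of nonzero differences = 8.
Nonzero differences (with sign): +1, -2, -5, -8, -6, +2, -3, -5
Step 2: Count signs: positive = 2, negative = 6.
Step 3: Under H0: P(positive) = 0.5, so the number of positives S ~ Bin(8, 0.5).
Step 4: Two-sided exact p-value = sum of Bin(8,0.5) probabilities at or below the observed probability = 0.289062.
Step 5: alpha = 0.1. fail to reject H0.

n_eff = 8, pos = 2, neg = 6, p = 0.289062, fail to reject H0.


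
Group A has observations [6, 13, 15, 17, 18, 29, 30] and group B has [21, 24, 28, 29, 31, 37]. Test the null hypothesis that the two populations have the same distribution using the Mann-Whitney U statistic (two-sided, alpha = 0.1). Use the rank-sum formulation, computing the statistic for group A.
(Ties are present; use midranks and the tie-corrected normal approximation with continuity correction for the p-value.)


Step 1: Combine and sort all 13 observations; assign midranks.
sorted (value, group): (6,X), (13,X), (15,X), (17,X), (18,X), (21,Y), (24,Y), (28,Y), (29,X), (29,Y), (30,X), (31,Y), (37,Y)
ranks: 6->1, 13->2, 15->3, 17->4, 18->5, 21->6, 24->7, 28->8, 29->9.5, 29->9.5, 30->11, 31->12, 37->13
Step 2: Rank sum for X: R1 = 1 + 2 + 3 + 4 + 5 + 9.5 + 11 = 35.5.
Step 3: U_X = R1 - n1(n1+1)/2 = 35.5 - 7*8/2 = 35.5 - 28 = 7.5.
       U_Y = n1*n2 - U_X = 42 - 7.5 = 34.5.
Step 4: Ties are present, so use the tie-corrected normal approximation (with continuity correction) for the p-value.
Step 5: p-value = 0.062928; compare to alpha = 0.1. reject H0.

U_X = 7.5, p = 0.062928, reject H0 at alpha = 0.1.


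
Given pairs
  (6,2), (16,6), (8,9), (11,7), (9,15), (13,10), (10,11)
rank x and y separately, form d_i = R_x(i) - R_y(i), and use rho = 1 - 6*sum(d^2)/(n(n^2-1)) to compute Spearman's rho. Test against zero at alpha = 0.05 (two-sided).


Step 1: Rank x and y separately (midranks; no ties here).
rank(x): 6->1, 16->7, 8->2, 11->5, 9->3, 13->6, 10->4
rank(y): 2->1, 6->2, 9->4, 7->3, 15->7, 10->5, 11->6
Step 2: d_i = R_x(i) - R_y(i); compute d_i^2.
  (1-1)^2=0, (7-2)^2=25, (2-4)^2=4, (5-3)^2=4, (3-7)^2=16, (6-5)^2=1, (4-6)^2=4
sum(d^2) = 54.
Step 3: rho = 1 - 6*54 / (7*(7^2 - 1)) = 1 - 324/336 = 0.035714.
Step 4: Under H0, t = rho * sqrt((n-2)/(1-rho^2)) = 0.0799 ~ t(5).
Step 5: Two-sided p-value from the t-distribution with 5 df = 0.939408.
Step 6: alpha = 0.05. fail to reject H0.

rho = 0.0357, p = 0.939408, fail to reject H0 at alpha = 0.05.


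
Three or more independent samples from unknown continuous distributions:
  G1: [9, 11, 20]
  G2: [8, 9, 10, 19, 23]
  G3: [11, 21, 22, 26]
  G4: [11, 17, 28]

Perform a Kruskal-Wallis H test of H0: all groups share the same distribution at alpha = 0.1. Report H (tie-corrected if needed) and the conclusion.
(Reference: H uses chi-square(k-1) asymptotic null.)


Step 1: Combine all N = 15 observations and assign midranks.
sorted (value, group, rank): (8,G2,1), (9,G1,2.5), (9,G2,2.5), (10,G2,4), (11,G1,6), (11,G3,6), (11,G4,6), (17,G4,8), (19,G2,9), (20,G1,10), (21,G3,11), (22,G3,12), (23,G2,13), (26,G3,14), (28,G4,15)
Step 2: Sum ranks within each group.
R_1 = 18.5 (n_1 = 3)
R_2 = 29.5 (n_2 = 5)
R_3 = 43 (n_3 = 4)
R_4 = 29 (n_4 = 3)
Step 3: H = 12/(N(N+1)) * sum(R_i^2/n_i) - 3(N+1)
     = 12/(15*16) * (18.5^2/3 + 29.5^2/5 + 43^2/4 + 29^2/3) - 3*16
     = 0.050000 * 1030.72 - 48
     = 3.535833.
Step 4: Ties present; correction factor C = 1 - 30/(15^3 - 15) = 0.991071. Corrected H = 3.535833 / 0.991071 = 3.567688.
Step 5: Under H0, H ~ chi^2(3); p-value = 0.312089.
Step 6: alpha = 0.1. fail to reject H0.

H = 3.5677, df = 3, p = 0.312089, fail to reject H0.


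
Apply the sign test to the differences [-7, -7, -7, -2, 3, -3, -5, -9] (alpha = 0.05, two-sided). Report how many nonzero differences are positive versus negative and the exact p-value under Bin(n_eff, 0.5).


Step 1: Discard zero differences. Original n = 8; n_eff = number of nonzero differences = 8.
Nonzero differences (with sign): -7, -7, -7, -2, +3, -3, -5, -9
Step 2: Count signs: positive = 1, negative = 7.
Step 3: Under H0: P(positive) = 0.5, so the number of positives S ~ Bin(8, 0.5).
Step 4: Two-sided exact p-value = sum of Bin(8,0.5) probabilities at or below the observed probability = 0.070312.
Step 5: alpha = 0.05. fail to reject H0.

n_eff = 8, pos = 1, neg = 7, p = 0.070312, fail to reject H0.


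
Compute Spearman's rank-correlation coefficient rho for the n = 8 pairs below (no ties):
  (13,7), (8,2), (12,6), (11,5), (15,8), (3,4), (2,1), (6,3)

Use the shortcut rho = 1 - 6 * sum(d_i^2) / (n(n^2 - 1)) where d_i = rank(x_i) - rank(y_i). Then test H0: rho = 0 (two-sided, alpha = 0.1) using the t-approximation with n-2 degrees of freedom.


Step 1: Rank x and y separately (midranks; no ties here).
rank(x): 13->7, 8->4, 12->6, 11->5, 15->8, 3->2, 2->1, 6->3
rank(y): 7->7, 2->2, 6->6, 5->5, 8->8, 4->4, 1->1, 3->3
Step 2: d_i = R_x(i) - R_y(i); compute d_i^2.
  (7-7)^2=0, (4-2)^2=4, (6-6)^2=0, (5-5)^2=0, (8-8)^2=0, (2-4)^2=4, (1-1)^2=0, (3-3)^2=0
sum(d^2) = 8.
Step 3: rho = 1 - 6*8 / (8*(8^2 - 1)) = 1 - 48/504 = 0.904762.
Step 4: Under H0, t = rho * sqrt((n-2)/(1-rho^2)) = 5.2034 ~ t(6).
Step 5: Two-sided p-value from the t-distribution with 6 df = 0.002008.
Step 6: alpha = 0.1. reject H0.

rho = 0.9048, p = 0.002008, reject H0 at alpha = 0.1.


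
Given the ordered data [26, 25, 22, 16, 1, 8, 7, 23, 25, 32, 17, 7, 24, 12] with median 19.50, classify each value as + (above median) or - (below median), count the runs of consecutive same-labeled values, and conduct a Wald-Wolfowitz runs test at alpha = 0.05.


Step 1: Compute median = 19.50; label A = above, B = below.
Labels in order: AAABBBBAAABBAB  (n_A = 7, n_B = 7)
Step 2: Count runs R = 6.
Step 3: Under H0 (random ordering), E[R] = 2*n_A*n_B/(n_A+n_B) + 1 = 2*7*7/14 + 1 = 8.0000.
        Var[R] = 2*n_A*n_B*(2*n_A*n_B - n_A - n_B) / ((n_A+n_B)^2 * (n_A+n_B-1)) = 8232/2548 = 3.2308.
        SD[R] = 1.7974.
Step 4: Continuity-corrected z = (R + 0.5 - E[R]) / SD[R] = (6 + 0.5 - 8.0000) / 1.7974 = -0.8345.
Step 5: Two-sided p-value via normal approximation = 2*(1 - Phi(|z|)) = 0.403986.
Step 6: alpha = 0.05. fail to reject H0.

R = 6, z = -0.8345, p = 0.403986, fail to reject H0.


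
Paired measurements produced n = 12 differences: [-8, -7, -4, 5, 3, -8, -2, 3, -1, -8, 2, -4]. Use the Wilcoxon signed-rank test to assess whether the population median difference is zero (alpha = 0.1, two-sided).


Step 1: Drop any zero differences (none here) and take |d_i|.
|d| = [8, 7, 4, 5, 3, 8, 2, 3, 1, 8, 2, 4]
Step 2: Midrank |d_i| (ties get averaged ranks).
ranks: |8|->11, |7|->9, |4|->6.5, |5|->8, |3|->4.5, |8|->11, |2|->2.5, |3|->4.5, |1|->1, |8|->11, |2|->2.5, |4|->6.5
Step 3: Attach original signs; sum ranks with positive sign and with negative sign.
W+ = 8 + 4.5 + 4.5 + 2.5 = 19.5
W- = 11 + 9 + 6.5 + 11 + 2.5 + 1 + 11 + 6.5 = 58.5
(Check: W+ + W- = 78 should equal n(n+1)/2 = 78.)
Step 4: Test statistic W = min(W+, W-) = 19.5.
Step 5: Ties in |d|, so use the tie-corrected normal approximation.
        E[W] = n(n+1)/4 = 12*13/4 = 39.
        Tie groups: |d|=2 (t=2), |d|=3 (t=2), |d|=4 (t=2), |d|=8 (t=3); sum(t^3 - t) = 42.
        Var[W] = n(n+1)(2n+1)/24 - sum(t^3-t)/48 = 3900/24 - 42/48 = 161.625.
        z = (W - E[W]) / sqrt(Var[W]) = (19.5 - 39) / 12.7132 = -1.5338.
        Two-sided p = 2*Phi(z) = 0.125069.
Step 6: alpha = 0.1. fail to reject H0.

W+ = 19.5, W- = 58.5, W = min = 19.5, p = 0.125069, fail to reject H0.


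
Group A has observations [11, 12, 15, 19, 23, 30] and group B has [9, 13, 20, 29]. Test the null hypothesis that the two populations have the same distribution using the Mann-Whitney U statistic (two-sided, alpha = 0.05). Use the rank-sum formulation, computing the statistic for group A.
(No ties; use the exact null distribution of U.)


Step 1: Combine and sort all 10 observations; assign midranks.
sorted (value, group): (9,Y), (11,X), (12,X), (13,Y), (15,X), (19,X), (20,Y), (23,X), (29,Y), (30,X)
ranks: 9->1, 11->2, 12->3, 13->4, 15->5, 19->6, 20->7, 23->8, 29->9, 30->10
Step 2: Rank sum for X: R1 = 2 + 3 + 5 + 6 + 8 + 10 = 34.
Step 3: U_X = R1 - n1(n1+1)/2 = 34 - 6*7/2 = 34 - 21 = 13.
       U_Y = n1*n2 - U_X = 24 - 13 = 11.
Step 4: No ties, so the exact null distribution of U (based on enumerating the C(10,6) = 210 equally likely rank assignments) gives the two-sided p-value.
Step 5: p-value = 0.914286; compare to alpha = 0.05. fail to reject H0.

U_X = 13, p = 0.914286, fail to reject H0 at alpha = 0.05.


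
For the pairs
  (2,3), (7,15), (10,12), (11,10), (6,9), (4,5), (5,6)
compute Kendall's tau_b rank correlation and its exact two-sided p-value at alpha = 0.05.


Step 1: Enumerate the 21 unordered pairs (i,j) with i<j and classify each by sign(x_j-x_i) * sign(y_j-y_i).
  (1,2):dx=+5,dy=+12->C; (1,3):dx=+8,dy=+9->C; (1,4):dx=+9,dy=+7->C; (1,5):dx=+4,dy=+6->C
  (1,6):dx=+2,dy=+2->C; (1,7):dx=+3,dy=+3->C; (2,3):dx=+3,dy=-3->D; (2,4):dx=+4,dy=-5->D
  (2,5):dx=-1,dy=-6->C; (2,6):dx=-3,dy=-10->C; (2,7):dx=-2,dy=-9->C; (3,4):dx=+1,dy=-2->D
  (3,5):dx=-4,dy=-3->C; (3,6):dx=-6,dy=-7->C; (3,7):dx=-5,dy=-6->C; (4,5):dx=-5,dy=-1->C
  (4,6):dx=-7,dy=-5->C; (4,7):dx=-6,dy=-4->C; (5,6):dx=-2,dy=-4->C; (5,7):dx=-1,dy=-3->C
  (6,7):dx=+1,dy=+1->C
Step 2: C = 18, D = 3, total pairs = 21.
Step 3: tau = (C - D)/(n(n-1)/2) = (18 - 3)/21 = 0.714286.
Step 4: Exact two-sided p-value (enumerate n! = 5040 permutations of y under H0): p = 0.030159.
Step 5: alpha = 0.05. reject H0.

tau_b = 0.7143 (C=18, D=3), p = 0.030159, reject H0.


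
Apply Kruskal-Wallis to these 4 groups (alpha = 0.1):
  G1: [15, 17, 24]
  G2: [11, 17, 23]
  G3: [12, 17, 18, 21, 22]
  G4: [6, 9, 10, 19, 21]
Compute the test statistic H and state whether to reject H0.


Step 1: Combine all N = 16 observations and assign midranks.
sorted (value, group, rank): (6,G4,1), (9,G4,2), (10,G4,3), (11,G2,4), (12,G3,5), (15,G1,6), (17,G1,8), (17,G2,8), (17,G3,8), (18,G3,10), (19,G4,11), (21,G3,12.5), (21,G4,12.5), (22,G3,14), (23,G2,15), (24,G1,16)
Step 2: Sum ranks within each group.
R_1 = 30 (n_1 = 3)
R_2 = 27 (n_2 = 3)
R_3 = 49.5 (n_3 = 5)
R_4 = 29.5 (n_4 = 5)
Step 3: H = 12/(N(N+1)) * sum(R_i^2/n_i) - 3(N+1)
     = 12/(16*17) * (30^2/3 + 27^2/3 + 49.5^2/5 + 29.5^2/5) - 3*17
     = 0.044118 * 1207.1 - 51
     = 2.254412.
Step 4: Ties present; correction factor C = 1 - 30/(16^3 - 16) = 0.992647. Corrected H = 2.254412 / 0.992647 = 2.271111.
Step 5: Under H0, H ~ chi^2(3); p-value = 0.518078.
Step 6: alpha = 0.1. fail to reject H0.

H = 2.2711, df = 3, p = 0.518078, fail to reject H0.


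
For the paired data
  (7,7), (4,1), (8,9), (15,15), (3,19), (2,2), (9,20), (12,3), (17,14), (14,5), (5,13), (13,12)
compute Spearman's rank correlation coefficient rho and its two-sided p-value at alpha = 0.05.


Step 1: Rank x and y separately (midranks; no ties here).
rank(x): 7->5, 4->3, 8->6, 15->11, 3->2, 2->1, 9->7, 12->8, 17->12, 14->10, 5->4, 13->9
rank(y): 7->5, 1->1, 9->6, 15->10, 19->11, 2->2, 20->12, 3->3, 14->9, 5->4, 13->8, 12->7
Step 2: d_i = R_x(i) - R_y(i); compute d_i^2.
  (5-5)^2=0, (3-1)^2=4, (6-6)^2=0, (11-10)^2=1, (2-11)^2=81, (1-2)^2=1, (7-12)^2=25, (8-3)^2=25, (12-9)^2=9, (10-4)^2=36, (4-8)^2=16, (9-7)^2=4
sum(d^2) = 202.
Step 3: rho = 1 - 6*202 / (12*(12^2 - 1)) = 1 - 1212/1716 = 0.293706.
Step 4: Under H0, t = rho * sqrt((n-2)/(1-rho^2)) = 0.9716 ~ t(10).
Step 5: Two-sided p-value from the t-distribution with 10 df = 0.354148.
Step 6: alpha = 0.05. fail to reject H0.

rho = 0.2937, p = 0.354148, fail to reject H0 at alpha = 0.05.


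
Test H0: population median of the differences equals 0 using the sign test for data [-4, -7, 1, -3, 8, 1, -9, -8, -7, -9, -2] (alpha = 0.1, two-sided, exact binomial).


Step 1: Discard zero differences. Original n = 11; n_eff = number of nonzero differences = 11.
Nonzero differences (with sign): -4, -7, +1, -3, +8, +1, -9, -8, -7, -9, -2
Step 2: Count signs: positive = 3, negative = 8.
Step 3: Under H0: P(positive) = 0.5, so the number of positives S ~ Bin(11, 0.5).
Step 4: Two-sided exact p-value = sum of Bin(11,0.5) probabilities at or below the observed probability = 0.226562.
Step 5: alpha = 0.1. fail to reject H0.

n_eff = 11, pos = 3, neg = 8, p = 0.226562, fail to reject H0.


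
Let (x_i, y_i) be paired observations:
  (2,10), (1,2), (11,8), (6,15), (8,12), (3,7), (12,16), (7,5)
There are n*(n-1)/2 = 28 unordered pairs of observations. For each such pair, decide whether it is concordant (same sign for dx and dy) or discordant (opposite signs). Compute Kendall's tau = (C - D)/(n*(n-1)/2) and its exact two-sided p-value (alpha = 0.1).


Step 1: Enumerate the 28 unordered pairs (i,j) with i<j and classify each by sign(x_j-x_i) * sign(y_j-y_i).
  (1,2):dx=-1,dy=-8->C; (1,3):dx=+9,dy=-2->D; (1,4):dx=+4,dy=+5->C; (1,5):dx=+6,dy=+2->C
  (1,6):dx=+1,dy=-3->D; (1,7):dx=+10,dy=+6->C; (1,8):dx=+5,dy=-5->D; (2,3):dx=+10,dy=+6->C
  (2,4):dx=+5,dy=+13->C; (2,5):dx=+7,dy=+10->C; (2,6):dx=+2,dy=+5->C; (2,7):dx=+11,dy=+14->C
  (2,8):dx=+6,dy=+3->C; (3,4):dx=-5,dy=+7->D; (3,5):dx=-3,dy=+4->D; (3,6):dx=-8,dy=-1->C
  (3,7):dx=+1,dy=+8->C; (3,8):dx=-4,dy=-3->C; (4,5):dx=+2,dy=-3->D; (4,6):dx=-3,dy=-8->C
  (4,7):dx=+6,dy=+1->C; (4,8):dx=+1,dy=-10->D; (5,6):dx=-5,dy=-5->C; (5,7):dx=+4,dy=+4->C
  (5,8):dx=-1,dy=-7->C; (6,7):dx=+9,dy=+9->C; (6,8):dx=+4,dy=-2->D; (7,8):dx=-5,dy=-11->C
Step 2: C = 20, D = 8, total pairs = 28.
Step 3: tau = (C - D)/(n(n-1)/2) = (20 - 8)/28 = 0.428571.
Step 4: Exact two-sided p-value (enumerate n! = 40320 permutations of y under H0): p = 0.178869.
Step 5: alpha = 0.1. fail to reject H0.

tau_b = 0.4286 (C=20, D=8), p = 0.178869, fail to reject H0.


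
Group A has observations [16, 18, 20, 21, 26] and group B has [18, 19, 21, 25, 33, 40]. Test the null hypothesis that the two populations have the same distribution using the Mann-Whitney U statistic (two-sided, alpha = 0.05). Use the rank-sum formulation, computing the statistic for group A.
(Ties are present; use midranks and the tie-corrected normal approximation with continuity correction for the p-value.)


Step 1: Combine and sort all 11 observations; assign midranks.
sorted (value, group): (16,X), (18,X), (18,Y), (19,Y), (20,X), (21,X), (21,Y), (25,Y), (26,X), (33,Y), (40,Y)
ranks: 16->1, 18->2.5, 18->2.5, 19->4, 20->5, 21->6.5, 21->6.5, 25->8, 26->9, 33->10, 40->11
Step 2: Rank sum for X: R1 = 1 + 2.5 + 5 + 6.5 + 9 = 24.
Step 3: U_X = R1 - n1(n1+1)/2 = 24 - 5*6/2 = 24 - 15 = 9.
       U_Y = n1*n2 - U_X = 30 - 9 = 21.
Step 4: Ties are present, so use the tie-corrected normal approximation (with continuity correction) for the p-value.
Step 5: p-value = 0.313093; compare to alpha = 0.05. fail to reject H0.

U_X = 9, p = 0.313093, fail to reject H0 at alpha = 0.05.


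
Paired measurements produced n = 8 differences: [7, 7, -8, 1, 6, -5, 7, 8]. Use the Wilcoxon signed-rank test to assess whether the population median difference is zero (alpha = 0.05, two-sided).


Step 1: Drop any zero differences (none here) and take |d_i|.
|d| = [7, 7, 8, 1, 6, 5, 7, 8]
Step 2: Midrank |d_i| (ties get averaged ranks).
ranks: |7|->5, |7|->5, |8|->7.5, |1|->1, |6|->3, |5|->2, |7|->5, |8|->7.5
Step 3: Attach original signs; sum ranks with positive sign and with negative sign.
W+ = 5 + 5 + 1 + 3 + 5 + 7.5 = 26.5
W- = 7.5 + 2 = 9.5
(Check: W+ + W- = 36 should equal n(n+1)/2 = 36.)
Step 4: Test statistic W = min(W+, W-) = 9.5.
Step 5: Ties in |d|, so use the tie-corrected normal approximation.
        E[W] = n(n+1)/4 = 8*9/4 = 18.
        Tie groups: |d|=7 (t=3), |d|=8 (t=2); sum(t^3 - t) = 30.
        Var[W] = n(n+1)(2n+1)/24 - sum(t^3-t)/48 = 1224/24 - 30/48 = 50.375.
        z = (W - E[W]) / sqrt(Var[W]) = (9.5 - 18) / 7.0975 = -1.1976.
        Two-sided p = 2*Phi(z) = 0.231073.
Step 6: alpha = 0.05. fail to reject H0.

W+ = 26.5, W- = 9.5, W = min = 9.5, p = 0.231073, fail to reject H0.


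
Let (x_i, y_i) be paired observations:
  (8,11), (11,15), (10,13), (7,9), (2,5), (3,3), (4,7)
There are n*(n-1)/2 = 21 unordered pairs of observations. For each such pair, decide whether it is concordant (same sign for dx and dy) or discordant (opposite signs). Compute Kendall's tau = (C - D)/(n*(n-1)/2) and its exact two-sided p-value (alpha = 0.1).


Step 1: Enumerate the 21 unordered pairs (i,j) with i<j and classify each by sign(x_j-x_i) * sign(y_j-y_i).
  (1,2):dx=+3,dy=+4->C; (1,3):dx=+2,dy=+2->C; (1,4):dx=-1,dy=-2->C; (1,5):dx=-6,dy=-6->C
  (1,6):dx=-5,dy=-8->C; (1,7):dx=-4,dy=-4->C; (2,3):dx=-1,dy=-2->C; (2,4):dx=-4,dy=-6->C
  (2,5):dx=-9,dy=-10->C; (2,6):dx=-8,dy=-12->C; (2,7):dx=-7,dy=-8->C; (3,4):dx=-3,dy=-4->C
  (3,5):dx=-8,dy=-8->C; (3,6):dx=-7,dy=-10->C; (3,7):dx=-6,dy=-6->C; (4,5):dx=-5,dy=-4->C
  (4,6):dx=-4,dy=-6->C; (4,7):dx=-3,dy=-2->C; (5,6):dx=+1,dy=-2->D; (5,7):dx=+2,dy=+2->C
  (6,7):dx=+1,dy=+4->C
Step 2: C = 20, D = 1, total pairs = 21.
Step 3: tau = (C - D)/(n(n-1)/2) = (20 - 1)/21 = 0.904762.
Step 4: Exact two-sided p-value (enumerate n! = 5040 permutations of y under H0): p = 0.002778.
Step 5: alpha = 0.1. reject H0.

tau_b = 0.9048 (C=20, D=1), p = 0.002778, reject H0.


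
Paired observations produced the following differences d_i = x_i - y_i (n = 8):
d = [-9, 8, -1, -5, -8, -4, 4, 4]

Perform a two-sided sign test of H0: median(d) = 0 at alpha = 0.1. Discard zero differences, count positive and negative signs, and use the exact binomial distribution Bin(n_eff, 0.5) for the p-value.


Step 1: Discard zero differences. Original n = 8; n_eff = number of nonzero differences = 8.
Nonzero differences (with sign): -9, +8, -1, -5, -8, -4, +4, +4
Step 2: Count signs: positive = 3, negative = 5.
Step 3: Under H0: P(positive) = 0.5, so the number of positives S ~ Bin(8, 0.5).
Step 4: Two-sided exact p-value = sum of Bin(8,0.5) probabilities at or below the observed probability = 0.726562.
Step 5: alpha = 0.1. fail to reject H0.

n_eff = 8, pos = 3, neg = 5, p = 0.726562, fail to reject H0.


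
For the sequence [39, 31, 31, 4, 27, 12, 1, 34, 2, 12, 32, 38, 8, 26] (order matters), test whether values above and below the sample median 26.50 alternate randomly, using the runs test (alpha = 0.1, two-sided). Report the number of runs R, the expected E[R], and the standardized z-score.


Step 1: Compute median = 26.50; label A = above, B = below.
Labels in order: AAABABBABBAABB  (n_A = 7, n_B = 7)
Step 2: Count runs R = 8.
Step 3: Under H0 (random ordering), E[R] = 2*n_A*n_B/(n_A+n_B) + 1 = 2*7*7/14 + 1 = 8.0000.
        Var[R] = 2*n_A*n_B*(2*n_A*n_B - n_A - n_B) / ((n_A+n_B)^2 * (n_A+n_B-1)) = 8232/2548 = 3.2308.
        SD[R] = 1.7974.
Step 4: R = E[R], so z = 0 with no continuity correction.
Step 5: Two-sided p-value via normal approximation = 2*(1 - Phi(|z|)) = 1.000000.
Step 6: alpha = 0.1. fail to reject H0.

R = 8, z = 0.0000, p = 1.000000, fail to reject H0.


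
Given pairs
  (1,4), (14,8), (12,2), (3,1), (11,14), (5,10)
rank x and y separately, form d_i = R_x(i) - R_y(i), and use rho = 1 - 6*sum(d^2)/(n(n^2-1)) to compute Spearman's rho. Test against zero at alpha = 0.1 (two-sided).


Step 1: Rank x and y separately (midranks; no ties here).
rank(x): 1->1, 14->6, 12->5, 3->2, 11->4, 5->3
rank(y): 4->3, 8->4, 2->2, 1->1, 14->6, 10->5
Step 2: d_i = R_x(i) - R_y(i); compute d_i^2.
  (1-3)^2=4, (6-4)^2=4, (5-2)^2=9, (2-1)^2=1, (4-6)^2=4, (3-5)^2=4
sum(d^2) = 26.
Step 3: rho = 1 - 6*26 / (6*(6^2 - 1)) = 1 - 156/210 = 0.257143.
Step 4: Under H0, t = rho * sqrt((n-2)/(1-rho^2)) = 0.5322 ~ t(4).
Step 5: Two-sided p-value from the t-distribution with 4 df = 0.622787.
Step 6: alpha = 0.1. fail to reject H0.

rho = 0.2571, p = 0.622787, fail to reject H0 at alpha = 0.1.


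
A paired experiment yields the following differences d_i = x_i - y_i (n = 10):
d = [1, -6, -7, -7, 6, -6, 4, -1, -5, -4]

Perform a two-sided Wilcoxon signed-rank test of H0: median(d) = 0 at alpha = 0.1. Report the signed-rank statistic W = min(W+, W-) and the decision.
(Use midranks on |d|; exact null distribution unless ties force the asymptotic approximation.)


Step 1: Drop any zero differences (none here) and take |d_i|.
|d| = [1, 6, 7, 7, 6, 6, 4, 1, 5, 4]
Step 2: Midrank |d_i| (ties get averaged ranks).
ranks: |1|->1.5, |6|->7, |7|->9.5, |7|->9.5, |6|->7, |6|->7, |4|->3.5, |1|->1.5, |5|->5, |4|->3.5
Step 3: Attach original signs; sum ranks with positive sign and with negative sign.
W+ = 1.5 + 7 + 3.5 = 12
W- = 7 + 9.5 + 9.5 + 7 + 1.5 + 5 + 3.5 = 43
(Check: W+ + W- = 55 should equal n(n+1)/2 = 55.)
Step 4: Test statistic W = min(W+, W-) = 12.
Step 5: Ties in |d|, so use the tie-corrected normal approximation.
        E[W] = n(n+1)/4 = 10*11/4 = 27.5.
        Tie groups: |d|=1 (t=2), |d|=4 (t=2), |d|=6 (t=3), |d|=7 (t=2); sum(t^3 - t) = 42.
        Var[W] = n(n+1)(2n+1)/24 - sum(t^3-t)/48 = 2310/24 - 42/48 = 95.375.
        z = (W - E[W]) / sqrt(Var[W]) = (12 - 27.5) / 9.7660 = -1.5871.
        Two-sided p = 2*Phi(z) = 0.112482.
Step 6: alpha = 0.1. fail to reject H0.

W+ = 12, W- = 43, W = min = 12, p = 0.112482, fail to reject H0.
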